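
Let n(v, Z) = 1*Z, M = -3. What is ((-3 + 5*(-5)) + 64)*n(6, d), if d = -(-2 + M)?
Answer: 180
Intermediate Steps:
d = 5 (d = -(-2 - 3) = -1*(-5) = 5)
n(v, Z) = Z
((-3 + 5*(-5)) + 64)*n(6, d) = ((-3 + 5*(-5)) + 64)*5 = ((-3 - 25) + 64)*5 = (-28 + 64)*5 = 36*5 = 180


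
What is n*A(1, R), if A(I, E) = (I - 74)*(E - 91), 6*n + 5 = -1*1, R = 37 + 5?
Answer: -3577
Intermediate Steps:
R = 42
n = -1 (n = -5/6 + (-1*1)/6 = -5/6 + (1/6)*(-1) = -5/6 - 1/6 = -1)
A(I, E) = (-91 + E)*(-74 + I) (A(I, E) = (-74 + I)*(-91 + E) = (-91 + E)*(-74 + I))
n*A(1, R) = -(6734 - 91*1 - 74*42 + 42*1) = -(6734 - 91 - 3108 + 42) = -1*3577 = -3577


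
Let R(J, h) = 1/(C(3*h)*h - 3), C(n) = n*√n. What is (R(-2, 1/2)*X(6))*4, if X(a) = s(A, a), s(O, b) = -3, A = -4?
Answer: 128/29 + 16*√6/29 ≈ 5.7652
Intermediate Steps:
X(a) = -3
C(n) = n^(3/2)
R(J, h) = 1/(-3 + 3*√3*h^(5/2)) (R(J, h) = 1/((3*h)^(3/2)*h - 3) = 1/((3*√3*h^(3/2))*h - 3) = 1/(3*√3*h^(5/2) - 3) = 1/(-3 + 3*√3*h^(5/2)))
(R(-2, 1/2)*X(6))*4 = ((1/(3*(-1 + √3*(1/2)^(5/2))))*(-3))*4 = ((1/(3*(-1 + √3*(½)^(5/2))))*(-3))*4 = ((1/(3*(-1 + √3*(√2/8))))*(-3))*4 = ((1/(3*(-1 + √6/8)))*(-3))*4 = -1/(-1 + √6/8)*4 = -4/(-1 + √6/8)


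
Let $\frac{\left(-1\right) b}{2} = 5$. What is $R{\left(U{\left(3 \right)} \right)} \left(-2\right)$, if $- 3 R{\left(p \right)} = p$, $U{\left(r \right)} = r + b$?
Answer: $- \frac{14}{3} \approx -4.6667$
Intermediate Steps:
$b = -10$ ($b = \left(-2\right) 5 = -10$)
$U{\left(r \right)} = -10 + r$ ($U{\left(r \right)} = r - 10 = -10 + r$)
$R{\left(p \right)} = - \frac{p}{3}$
$R{\left(U{\left(3 \right)} \right)} \left(-2\right) = - \frac{-10 + 3}{3} \left(-2\right) = \left(- \frac{1}{3}\right) \left(-7\right) \left(-2\right) = \frac{7}{3} \left(-2\right) = - \frac{14}{3}$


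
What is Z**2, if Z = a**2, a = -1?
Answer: 1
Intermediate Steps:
Z = 1 (Z = (-1)**2 = 1)
Z**2 = 1**2 = 1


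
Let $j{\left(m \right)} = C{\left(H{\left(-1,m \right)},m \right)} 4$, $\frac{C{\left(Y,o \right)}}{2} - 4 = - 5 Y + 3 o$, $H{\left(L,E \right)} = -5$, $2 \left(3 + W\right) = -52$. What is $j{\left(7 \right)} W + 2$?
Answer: $-11598$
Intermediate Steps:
$W = -29$ ($W = -3 + \frac{1}{2} \left(-52\right) = -3 - 26 = -29$)
$C{\left(Y,o \right)} = 8 - 10 Y + 6 o$ ($C{\left(Y,o \right)} = 8 + 2 \left(- 5 Y + 3 o\right) = 8 - \left(- 6 o + 10 Y\right) = 8 - 10 Y + 6 o$)
$j{\left(m \right)} = 232 + 24 m$ ($j{\left(m \right)} = \left(8 - -50 + 6 m\right) 4 = \left(8 + 50 + 6 m\right) 4 = \left(58 + 6 m\right) 4 = 232 + 24 m$)
$j{\left(7 \right)} W + 2 = \left(232 + 24 \cdot 7\right) \left(-29\right) + 2 = \left(232 + 168\right) \left(-29\right) + 2 = 400 \left(-29\right) + 2 = -11600 + 2 = -11598$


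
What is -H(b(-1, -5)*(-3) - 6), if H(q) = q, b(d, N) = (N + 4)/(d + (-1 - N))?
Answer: 5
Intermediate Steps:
b(d, N) = (4 + N)/(-1 + d - N)
-H(b(-1, -5)*(-3) - 6) = -(((4 - 5)/(-1 - 1 - 1*(-5)))*(-3) - 6) = -((-1/(-1 - 1 + 5))*(-3) - 6) = -((-1/3)*(-3) - 6) = -(((1/3)*(-1))*(-3) - 6) = -(-1/3*(-3) - 6) = -(1 - 6) = -1*(-5) = 5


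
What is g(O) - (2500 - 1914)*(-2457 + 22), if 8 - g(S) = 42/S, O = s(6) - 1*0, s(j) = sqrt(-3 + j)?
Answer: 1426918 - 14*sqrt(3) ≈ 1.4269e+6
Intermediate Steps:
O = sqrt(3) (O = sqrt(-3 + 6) - 1*0 = sqrt(3) + 0 = sqrt(3) ≈ 1.7320)
g(S) = 8 - 42/S
g(O) - (2500 - 1914)*(-2457 + 22) = (8 - 42*sqrt(3)/3) - (2500 - 1914)*(-2457 + 22) = (8 - 14*sqrt(3)) - 586*(-2435) = (8 - 14*sqrt(3)) - 1*(-1426910) = (8 - 14*sqrt(3)) + 1426910 = 1426918 - 14*sqrt(3)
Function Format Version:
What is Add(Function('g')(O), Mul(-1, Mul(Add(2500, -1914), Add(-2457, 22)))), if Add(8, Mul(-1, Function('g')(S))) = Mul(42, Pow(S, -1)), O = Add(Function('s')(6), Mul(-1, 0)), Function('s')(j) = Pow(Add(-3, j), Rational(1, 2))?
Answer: Add(1426918, Mul(-14, Pow(3, Rational(1, 2)))) ≈ 1.4269e+6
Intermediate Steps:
O = Pow(3, Rational(1, 2)) (O = Add(Pow(Add(-3, 6), Rational(1, 2)), Mul(-1, 0)) = Add(Pow(3, Rational(1, 2)), 0) = Pow(3, Rational(1, 2)) ≈ 1.7320)
Function('g')(S) = Add(8, Mul(-42, Pow(S, -1))) (Function('g')(S) = Add(8, Mul(-1, Mul(42, Pow(S, -1)))) = Add(8, Mul(-42, Pow(S, -1))))
Add(Function('g')(O), Mul(-1, Mul(Add(2500, -1914), Add(-2457, 22)))) = Add(Add(8, Mul(-42, Pow(Pow(3, Rational(1, 2)), -1))), Mul(-1, Mul(Add(2500, -1914), Add(-2457, 22)))) = Add(Add(8, Mul(-42, Mul(Rational(1, 3), Pow(3, Rational(1, 2))))), Mul(-1, Mul(586, -2435))) = Add(Add(8, Mul(-14, Pow(3, Rational(1, 2)))), Mul(-1, -1426910)) = Add(Add(8, Mul(-14, Pow(3, Rational(1, 2)))), 1426910) = Add(1426918, Mul(-14, Pow(3, Rational(1, 2))))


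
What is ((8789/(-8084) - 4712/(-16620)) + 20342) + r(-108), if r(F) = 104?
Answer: 14611363991/714660 ≈ 20445.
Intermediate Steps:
((8789/(-8084) - 4712/(-16620)) + 20342) + r(-108) = ((8789/(-8084) - 4712/(-16620)) + 20342) + 104 = ((8789*(-1/8084) - 4712*(-1/16620)) + 20342) + 104 = ((-187/172 + 1178/4155) + 20342) + 104 = (-574369/714660 + 20342) + 104 = 14537039351/714660 + 104 = 14611363991/714660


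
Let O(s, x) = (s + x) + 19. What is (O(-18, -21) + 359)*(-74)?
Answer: -25086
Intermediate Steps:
O(s, x) = 19 + s + x
(O(-18, -21) + 359)*(-74) = ((19 - 18 - 21) + 359)*(-74) = (-20 + 359)*(-74) = 339*(-74) = -25086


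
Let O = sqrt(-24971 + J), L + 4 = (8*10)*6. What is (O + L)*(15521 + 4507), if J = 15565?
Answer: 9533328 + 20028*I*sqrt(9406) ≈ 9.5333e+6 + 1.9424e+6*I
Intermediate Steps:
L = 476 (L = -4 + (8*10)*6 = -4 + 80*6 = -4 + 480 = 476)
O = I*sqrt(9406) (O = sqrt(-24971 + 15565) = sqrt(-9406) = I*sqrt(9406) ≈ 96.984*I)
(O + L)*(15521 + 4507) = (I*sqrt(9406) + 476)*(15521 + 4507) = (476 + I*sqrt(9406))*20028 = 9533328 + 20028*I*sqrt(9406)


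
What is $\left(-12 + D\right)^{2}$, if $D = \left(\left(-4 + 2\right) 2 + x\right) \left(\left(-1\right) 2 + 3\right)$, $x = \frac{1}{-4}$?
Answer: $\frac{4225}{16} \approx 264.06$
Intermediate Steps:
$x = - \frac{1}{4} \approx -0.25$
$D = - \frac{17}{4}$ ($D = \left(\left(-4 + 2\right) 2 - \frac{1}{4}\right) \left(\left(-1\right) 2 + 3\right) = \left(\left(-2\right) 2 - \frac{1}{4}\right) \left(-2 + 3\right) = \left(-4 - \frac{1}{4}\right) 1 = \left(- \frac{17}{4}\right) 1 = - \frac{17}{4} \approx -4.25$)
$\left(-12 + D\right)^{2} = \left(-12 - \frac{17}{4}\right)^{2} = \left(- \frac{65}{4}\right)^{2} = \frac{4225}{16}$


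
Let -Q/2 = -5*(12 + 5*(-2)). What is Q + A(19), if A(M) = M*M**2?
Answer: 6879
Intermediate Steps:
A(M) = M**3
Q = 20 (Q = -(-10)*(12 + 5*(-2)) = -(-10)*(12 - 10) = -(-10)*2 = -2*(-10) = 20)
Q + A(19) = 20 + 19**3 = 20 + 6859 = 6879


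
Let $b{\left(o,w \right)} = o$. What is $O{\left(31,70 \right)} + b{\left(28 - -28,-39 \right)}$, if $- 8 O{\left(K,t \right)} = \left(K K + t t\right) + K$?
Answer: $- \frac{1361}{2} \approx -680.5$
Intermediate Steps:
$O{\left(K,t \right)} = - \frac{K}{8} - \frac{K^{2}}{8} - \frac{t^{2}}{8}$ ($O{\left(K,t \right)} = - \frac{\left(K K + t t\right) + K}{8} = - \frac{\left(K^{2} + t^{2}\right) + K}{8} = - \frac{K + K^{2} + t^{2}}{8} = - \frac{K}{8} - \frac{K^{2}}{8} - \frac{t^{2}}{8}$)
$O{\left(31,70 \right)} + b{\left(28 - -28,-39 \right)} = \left(\left(- \frac{1}{8}\right) 31 - \frac{31^{2}}{8} - \frac{70^{2}}{8}\right) + \left(28 - -28\right) = \left(- \frac{31}{8} - \frac{961}{8} - \frac{1225}{2}\right) + \left(28 + 28\right) = \left(- \frac{31}{8} - \frac{961}{8} - \frac{1225}{2}\right) + 56 = - \frac{1473}{2} + 56 = - \frac{1361}{2}$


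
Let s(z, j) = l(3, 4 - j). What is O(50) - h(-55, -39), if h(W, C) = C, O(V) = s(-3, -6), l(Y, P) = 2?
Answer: 41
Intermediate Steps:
s(z, j) = 2
O(V) = 2
O(50) - h(-55, -39) = 2 - 1*(-39) = 2 + 39 = 41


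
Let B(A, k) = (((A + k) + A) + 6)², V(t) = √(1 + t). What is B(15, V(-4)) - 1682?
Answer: -389 + 72*I*√3 ≈ -389.0 + 124.71*I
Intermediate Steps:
B(A, k) = (6 + k + 2*A)² (B(A, k) = ((k + 2*A) + 6)² = (6 + k + 2*A)²)
B(15, V(-4)) - 1682 = (6 + √(1 - 4) + 2*15)² - 1682 = (6 + √(-3) + 30)² - 1682 = (6 + I*√3 + 30)² - 1682 = (36 + I*√3)² - 1682 = -1682 + (36 + I*√3)²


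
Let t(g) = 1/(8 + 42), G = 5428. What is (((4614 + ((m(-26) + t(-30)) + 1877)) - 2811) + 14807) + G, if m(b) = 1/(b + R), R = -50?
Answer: 45438513/1900 ≈ 23915.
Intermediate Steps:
t(g) = 1/50
m(b) = 1/(-50 + b) (m(b) = 1/(b - 50) = 1/(-50 + b))
(((4614 + ((m(-26) + t(-30)) + 1877)) - 2811) + 14807) + G = (((4614 + ((1/(-50 - 26) + 1/50) + 1877)) - 2811) + 14807) + 5428 = (((4614 + ((1/(-76) + 1/50) + 1877)) - 2811) + 14807) + 5428 = (((4614 + ((-1/76 + 1/50) + 1877)) - 2811) + 14807) + 5428 = (((4614 + (13/1900 + 1877)) - 2811) + 14807) + 5428 = (((4614 + 3566313/1900) - 2811) + 14807) + 5428 = ((12332913/1900 - 2811) + 14807) + 5428 = (6992013/1900 + 14807) + 5428 = 35125313/1900 + 5428 = 45438513/1900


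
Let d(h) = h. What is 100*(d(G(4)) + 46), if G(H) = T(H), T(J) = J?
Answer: 5000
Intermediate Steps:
G(H) = H
100*(d(G(4)) + 46) = 100*(4 + 46) = 100*50 = 5000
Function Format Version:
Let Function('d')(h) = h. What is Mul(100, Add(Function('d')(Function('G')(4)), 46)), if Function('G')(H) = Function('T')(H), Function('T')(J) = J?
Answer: 5000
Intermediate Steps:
Function('G')(H) = H
Mul(100, Add(Function('d')(Function('G')(4)), 46)) = Mul(100, Add(4, 46)) = Mul(100, 50) = 5000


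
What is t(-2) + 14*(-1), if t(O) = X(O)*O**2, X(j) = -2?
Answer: -22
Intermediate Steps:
t(O) = -2*O**2
t(-2) + 14*(-1) = -2*(-2)**2 + 14*(-1) = -2*4 - 14 = -8 - 14 = -22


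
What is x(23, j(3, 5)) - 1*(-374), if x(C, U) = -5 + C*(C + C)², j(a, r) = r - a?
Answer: 49037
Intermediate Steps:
x(C, U) = -5 + 4*C³ (x(C, U) = -5 + C*(2*C)² = -5 + C*(4*C²) = -5 + 4*C³)
x(23, j(3, 5)) - 1*(-374) = (-5 + 4*23³) - 1*(-374) = (-5 + 4*12167) + 374 = (-5 + 48668) + 374 = 48663 + 374 = 49037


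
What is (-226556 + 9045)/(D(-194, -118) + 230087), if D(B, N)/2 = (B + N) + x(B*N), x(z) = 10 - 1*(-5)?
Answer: -217511/229493 ≈ -0.94779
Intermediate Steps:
x(z) = 15 (x(z) = 10 + 5 = 15)
D(B, N) = 30 + 2*B + 2*N (D(B, N) = 2*((B + N) + 15) = 2*(15 + B + N) = 30 + 2*B + 2*N)
(-226556 + 9045)/(D(-194, -118) + 230087) = (-226556 + 9045)/((30 + 2*(-194) + 2*(-118)) + 230087) = -217511/((30 - 388 - 236) + 230087) = -217511/(-594 + 230087) = -217511/229493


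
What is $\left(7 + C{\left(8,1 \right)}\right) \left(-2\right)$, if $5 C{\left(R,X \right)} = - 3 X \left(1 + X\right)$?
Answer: $- \frac{58}{5} \approx -11.6$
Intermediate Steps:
$C{\left(R,X \right)} = - \frac{3 X \left(1 + X\right)}{5}$ ($C{\left(R,X \right)} = \frac{- 3 X \left(1 + X\right)}{5} = \frac{\left(-3\right) X \left(1 + X\right)}{5} = - \frac{3 X \left(1 + X\right)}{5}$)
$\left(7 + C{\left(8,1 \right)}\right) \left(-2\right) = \left(7 - \frac{3 \left(1 + 1\right)}{5}\right) \left(-2\right) = \left(7 - \frac{3}{5} \cdot 2\right) \left(-2\right) = \left(7 - \frac{6}{5}\right) \left(-2\right) = \frac{29}{5} \left(-2\right) = - \frac{58}{5}$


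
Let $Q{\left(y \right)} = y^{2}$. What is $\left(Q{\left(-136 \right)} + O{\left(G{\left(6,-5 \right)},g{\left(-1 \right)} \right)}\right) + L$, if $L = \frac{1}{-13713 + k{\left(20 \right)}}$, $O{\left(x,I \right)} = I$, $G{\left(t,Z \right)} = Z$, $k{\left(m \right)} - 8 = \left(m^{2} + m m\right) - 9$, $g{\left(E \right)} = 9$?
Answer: $\frac{238973569}{12914} \approx 18505.0$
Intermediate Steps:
$k{\left(m \right)} = -1 + 2 m^{2}$ ($k{\left(m \right)} = 8 - \left(9 - m^{2} - m m\right) = 8 + \left(\left(m^{2} + m^{2}\right) - 9\right) = 8 + \left(2 m^{2} - 9\right) = 8 + \left(-9 + 2 m^{2}\right) = -1 + 2 m^{2}$)
$L = - \frac{1}{12914}$ ($L = \frac{1}{-13713 - \left(1 - 2 \cdot 20^{2}\right)} = \frac{1}{-13713 + \left(-1 + 2 \cdot 400\right)} = \frac{1}{-13713 + \left(-1 + 800\right)} = \frac{1}{-13713 + 799} = \frac{1}{-12914} = - \frac{1}{12914} \approx -7.7435 \cdot 10^{-5}$)
$\left(Q{\left(-136 \right)} + O{\left(G{\left(6,-5 \right)},g{\left(-1 \right)} \right)}\right) + L = \left(\left(-136\right)^{2} + 9\right) - \frac{1}{12914} = \left(18496 + 9\right) - \frac{1}{12914} = 18505 - \frac{1}{12914} = \frac{238973569}{12914}$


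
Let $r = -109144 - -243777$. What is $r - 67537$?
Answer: $67096$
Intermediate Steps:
$r = 134633$ ($r = -109144 + 243777 = 134633$)
$r - 67537 = 134633 - 67537 = 67096$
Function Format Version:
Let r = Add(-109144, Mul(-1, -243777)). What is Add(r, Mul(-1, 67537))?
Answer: 67096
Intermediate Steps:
r = 134633 (r = Add(-109144, 243777) = 134633)
Add(r, Mul(-1, 67537)) = Add(134633, Mul(-1, 67537)) = Add(134633, -67537) = 67096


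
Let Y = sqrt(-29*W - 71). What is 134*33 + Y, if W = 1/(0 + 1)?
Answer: 4422 + 10*I ≈ 4422.0 + 10.0*I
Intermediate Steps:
W = 1 (W = 1/1 = 1)
Y = 10*I (Y = sqrt(-29*1 - 71) = sqrt(-29 - 71) = sqrt(-100) = 10*I ≈ 10.0*I)
134*33 + Y = 134*33 + 10*I = 4422 + 10*I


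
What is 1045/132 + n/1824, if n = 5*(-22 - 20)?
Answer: 7115/912 ≈ 7.8015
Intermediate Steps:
n = -210 (n = 5*(-42) = -210)
1045/132 + n/1824 = 1045/132 - 210/1824 = 1045*(1/132) - 210*1/1824 = 95/12 - 35/304 = 7115/912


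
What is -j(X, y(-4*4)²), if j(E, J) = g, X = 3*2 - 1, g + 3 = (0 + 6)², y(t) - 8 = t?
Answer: -33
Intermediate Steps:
y(t) = 8 + t
g = 33 (g = -3 + (0 + 6)² = -3 + 6² = -3 + 36 = 33)
X = 5 (X = 6 - 1 = 5)
j(E, J) = 33
-j(X, y(-4*4)²) = -1*33 = -33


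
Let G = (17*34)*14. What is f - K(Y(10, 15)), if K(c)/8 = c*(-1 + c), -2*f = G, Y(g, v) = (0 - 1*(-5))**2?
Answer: -8846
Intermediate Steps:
Y(g, v) = 25 (Y(g, v) = (0 + 5)**2 = 5**2 = 25)
G = 8092 (G = 578*14 = 8092)
f = -4046 (f = -1/2*8092 = -4046)
K(c) = 8*c*(-1 + c) (K(c) = 8*(c*(-1 + c)) = 8*c*(-1 + c))
f - K(Y(10, 15)) = -4046 - 8*25*(-1 + 25) = -4046 - 8*25*24 = -4046 - 1*4800 = -4046 - 4800 = -8846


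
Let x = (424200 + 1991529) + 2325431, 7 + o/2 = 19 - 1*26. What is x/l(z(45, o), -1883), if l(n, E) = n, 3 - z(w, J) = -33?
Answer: 1185290/9 ≈ 1.3170e+5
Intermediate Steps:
o = -28 (o = -14 + 2*(19 - 1*26) = -14 + 2*(19 - 26) = -14 + 2*(-7) = -14 - 14 = -28)
x = 4741160 (x = 2415729 + 2325431 = 4741160)
z(w, J) = 36 (z(w, J) = 3 - 1*(-33) = 3 + 33 = 36)
x/l(z(45, o), -1883) = 4741160/36 = 4741160*(1/36) = 1185290/9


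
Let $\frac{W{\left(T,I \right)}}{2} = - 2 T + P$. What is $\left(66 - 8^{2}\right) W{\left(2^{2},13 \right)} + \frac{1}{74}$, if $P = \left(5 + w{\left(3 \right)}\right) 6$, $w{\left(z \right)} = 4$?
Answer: $\frac{13617}{74} \approx 184.01$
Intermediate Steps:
$P = 54$ ($P = \left(5 + 4\right) 6 = 9 \cdot 6 = 54$)
$W{\left(T,I \right)} = 108 - 4 T$ ($W{\left(T,I \right)} = 2 \left(- 2 T + 54\right) = 2 \left(54 - 2 T\right) = 108 - 4 T$)
$\left(66 - 8^{2}\right) W{\left(2^{2},13 \right)} + \frac{1}{74} = \left(66 - 8^{2}\right) \left(108 - 4 \cdot 2^{2}\right) + \frac{1}{74} = \left(66 - 64\right) \left(108 - 16\right) + \frac{1}{74} = 2 \cdot 92 + \frac{1}{74} = 184 + \frac{1}{74} = \frac{13617}{74}$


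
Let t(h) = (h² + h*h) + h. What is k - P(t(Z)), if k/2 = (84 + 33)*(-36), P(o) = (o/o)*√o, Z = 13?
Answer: -8424 - 3*√39 ≈ -8442.7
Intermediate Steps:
t(h) = h + 2*h² (t(h) = (h² + h²) + h = 2*h² + h = h + 2*h²)
P(o) = √o (P(o) = 1*√o = √o)
k = -8424 (k = 2*((84 + 33)*(-36)) = 2*(117*(-36)) = 2*(-4212) = -8424)
k - P(t(Z)) = -8424 - √(13*(1 + 2*13)) = -8424 - √(13*(1 + 26)) = -8424 - √(13*27) = -8424 - √351 = -8424 - 3*√39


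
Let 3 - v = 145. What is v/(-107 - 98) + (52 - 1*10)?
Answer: 8752/205 ≈ 42.693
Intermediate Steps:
v = -142 (v = 3 - 1*145 = 3 - 145 = -142)
v/(-107 - 98) + (52 - 1*10) = -142/(-107 - 98) + (52 - 1*10) = -142/(-205) + (52 - 10) = -1/205*(-142) + 42 = 142/205 + 42 = 8752/205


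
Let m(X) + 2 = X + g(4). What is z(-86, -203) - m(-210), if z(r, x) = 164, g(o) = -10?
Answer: 386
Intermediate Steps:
m(X) = -12 + X (m(X) = -2 + (X - 10) = -2 + (-10 + X) = -12 + X)
z(-86, -203) - m(-210) = 164 - (-12 - 210) = 164 - 1*(-222) = 164 + 222 = 386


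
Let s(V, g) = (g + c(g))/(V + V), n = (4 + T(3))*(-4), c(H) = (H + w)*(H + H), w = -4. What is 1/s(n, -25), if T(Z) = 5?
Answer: -24/475 ≈ -0.050526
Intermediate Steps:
c(H) = 2*H*(-4 + H) (c(H) = (H - 4)*(H + H) = (-4 + H)*(2*H) = 2*H*(-4 + H))
n = -36 (n = (4 + 5)*(-4) = 9*(-4) = -36)
s(V, g) = (g + 2*g*(-4 + g))/(2*V) (s(V, g) = (g + 2*g*(-4 + g))/(V + V) = (g + 2*g*(-4 + g))/((2*V)) = (g + 2*g*(-4 + g))*(1/(2*V)) = (g + 2*g*(-4 + g))/(2*V))
1/s(n, -25) = 1/((½)*(-25)*(-7 + 2*(-25))/(-36)) = 1/((½)*(-25)*(-1/36)*(-7 - 50)) = 1/((½)*(-25)*(-1/36)*(-57)) = 1/(-475/24) = -24/475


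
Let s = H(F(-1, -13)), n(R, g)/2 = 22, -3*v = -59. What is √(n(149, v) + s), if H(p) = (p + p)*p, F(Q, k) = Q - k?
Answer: 2*√83 ≈ 18.221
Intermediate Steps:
v = 59/3 (v = -⅓*(-59) = 59/3 ≈ 19.667)
n(R, g) = 44 (n(R, g) = 2*22 = 44)
H(p) = 2*p² (H(p) = (2*p)*p = 2*p²)
s = 288 (s = 2*(-1 - 1*(-13))² = 2*(-1 + 13)² = 2*12² = 2*144 = 288)
√(n(149, v) + s) = √(44 + 288) = √332 = 2*√83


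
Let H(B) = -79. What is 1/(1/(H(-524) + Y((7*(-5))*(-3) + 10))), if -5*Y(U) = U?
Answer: -102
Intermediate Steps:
Y(U) = -U/5
1/(1/(H(-524) + Y((7*(-5))*(-3) + 10))) = 1/(1/(-79 - ((7*(-5))*(-3) + 10)/5)) = 1/(1/(-79 - (-35*(-3) + 10)/5)) = 1/(1/(-79 - (105 + 10)/5)) = 1/(1/(-79 - ⅕*115)) = 1/(1/(-79 - 23)) = 1/(1/(-102)) = 1/(-1/102) = -102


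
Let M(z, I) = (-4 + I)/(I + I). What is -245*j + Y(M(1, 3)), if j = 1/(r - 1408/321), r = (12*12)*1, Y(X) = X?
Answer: -258343/134448 ≈ -1.9215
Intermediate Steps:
M(z, I) = (-4 + I)/(2*I) (M(z, I) = (-4 + I)/((2*I)) = (-4 + I)*(1/(2*I)) = (-4 + I)/(2*I))
r = 144 (r = 144*1 = 144)
j = 321/44816 (j = 1/(144 - 1408/321) = 1/(44816/321) = 321/44816 ≈ 0.0071626)
-245*j + Y(M(1, 3)) = -245*321/44816 + (½)*(-4 + 3)/3 = -78645/44816 + (½)*(⅓)*(-1) = -78645/44816 - ⅙ = -258343/134448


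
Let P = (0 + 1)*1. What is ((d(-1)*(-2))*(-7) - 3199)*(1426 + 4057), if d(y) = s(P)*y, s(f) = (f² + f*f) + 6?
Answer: -18154213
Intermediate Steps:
P = 1 (P = 1*1 = 1)
s(f) = 6 + 2*f² (s(f) = (f² + f²) + 6 = 2*f² + 6 = 6 + 2*f²)
d(y) = 8*y (d(y) = (6 + 2*1²)*y = (6 + 2*1)*y = (6 + 2)*y = 8*y)
((d(-1)*(-2))*(-7) - 3199)*(1426 + 4057) = (((8*(-1))*(-2))*(-7) - 3199)*(1426 + 4057) = (-8*(-2)*(-7) - 3199)*5483 = (16*(-7) - 3199)*5483 = (-112 - 3199)*5483 = -3311*5483 = -18154213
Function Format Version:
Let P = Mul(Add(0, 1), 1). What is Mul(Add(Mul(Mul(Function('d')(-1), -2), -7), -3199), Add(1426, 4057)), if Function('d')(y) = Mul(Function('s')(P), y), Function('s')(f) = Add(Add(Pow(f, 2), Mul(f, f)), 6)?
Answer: -18154213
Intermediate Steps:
P = 1 (P = Mul(1, 1) = 1)
Function('s')(f) = Add(6, Mul(2, Pow(f, 2))) (Function('s')(f) = Add(Add(Pow(f, 2), Pow(f, 2)), 6) = Add(Mul(2, Pow(f, 2)), 6) = Add(6, Mul(2, Pow(f, 2))))
Function('d')(y) = Mul(8, y) (Function('d')(y) = Mul(Add(6, Mul(2, Pow(1, 2))), y) = Mul(Add(6, Mul(2, 1)), y) = Mul(Add(6, 2), y) = Mul(8, y))
Mul(Add(Mul(Mul(Function('d')(-1), -2), -7), -3199), Add(1426, 4057)) = Mul(Add(Mul(Mul(Mul(8, -1), -2), -7), -3199), Add(1426, 4057)) = Mul(Add(Mul(Mul(-8, -2), -7), -3199), 5483) = Mul(Add(Mul(16, -7), -3199), 5483) = Mul(Add(-112, -3199), 5483) = Mul(-3311, 5483) = -18154213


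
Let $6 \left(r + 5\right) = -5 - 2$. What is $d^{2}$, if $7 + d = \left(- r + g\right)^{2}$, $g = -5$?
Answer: $\frac{41209}{1296} \approx 31.797$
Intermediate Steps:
$r = - \frac{37}{6}$ ($r = -5 + \frac{-5 - 2}{6} = -5 + \frac{1}{6} \left(-7\right) = -5 - \frac{7}{6} = - \frac{37}{6} \approx -6.1667$)
$d = - \frac{203}{36}$ ($d = -7 + \left(\left(-1\right) \left(- \frac{37}{6}\right) - 5\right)^{2} = -7 + \left(\frac{37}{6} - 5\right)^{2} = -7 + \left(\frac{7}{6}\right)^{2} = -7 + \frac{49}{36} = - \frac{203}{36} \approx -5.6389$)
$d^{2} = \left(- \frac{203}{36}\right)^{2} = \frac{41209}{1296}$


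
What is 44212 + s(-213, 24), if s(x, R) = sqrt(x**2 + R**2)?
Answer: 44212 + 3*sqrt(5105) ≈ 44426.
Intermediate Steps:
s(x, R) = sqrt(R**2 + x**2)
44212 + s(-213, 24) = 44212 + sqrt(24**2 + (-213)**2) = 44212 + sqrt(576 + 45369) = 44212 + sqrt(45945) = 44212 + 3*sqrt(5105)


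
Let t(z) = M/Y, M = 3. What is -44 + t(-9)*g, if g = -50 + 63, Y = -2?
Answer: -127/2 ≈ -63.500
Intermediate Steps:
t(z) = -3/2 (t(z) = 3/(-2) = 3*(-½) = -3/2)
g = 13
-44 + t(-9)*g = -44 - 3/2*13 = -44 - 39/2 = -127/2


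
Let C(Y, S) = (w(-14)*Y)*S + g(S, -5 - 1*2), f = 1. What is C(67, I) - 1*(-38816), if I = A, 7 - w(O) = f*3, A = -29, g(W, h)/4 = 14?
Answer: 31100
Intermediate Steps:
g(W, h) = 56 (g(W, h) = 4*14 = 56)
w(O) = 4 (w(O) = 7 - 3 = 4)
I = -29
C(Y, S) = 56 + 4*S*Y (C(Y, S) = (4*Y)*S + 56 = 4*S*Y + 56 = 56 + 4*S*Y)
C(67, I) - 1*(-38816) = (56 + 4*(-29)*67) - 1*(-38816) = (56 - 7772) + 38816 = -7716 + 38816 = 31100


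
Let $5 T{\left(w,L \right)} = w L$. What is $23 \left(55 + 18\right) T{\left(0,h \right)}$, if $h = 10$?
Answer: $0$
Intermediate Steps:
$T{\left(w,L \right)} = \frac{L w}{5}$ ($T{\left(w,L \right)} = \frac{w L}{5} = \frac{L w}{5}$)
$23 \left(55 + 18\right) T{\left(0,h \right)} = 23 \left(55 + 18\right) \frac{1}{5} \cdot 10 \cdot 0 = 23 \cdot 73 \cdot 0 = 1679 \cdot 0 = 0$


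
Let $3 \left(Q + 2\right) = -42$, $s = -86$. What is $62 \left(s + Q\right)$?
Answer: $-6324$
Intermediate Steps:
$Q = -16$ ($Q = -2 + \frac{1}{3} \left(-42\right) = -2 - 14 = -16$)
$62 \left(s + Q\right) = 62 \left(-86 - 16\right) = 62 \left(-102\right) = -6324$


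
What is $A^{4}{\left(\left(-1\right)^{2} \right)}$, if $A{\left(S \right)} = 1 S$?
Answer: $1$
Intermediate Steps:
$A{\left(S \right)} = S$
$A^{4}{\left(\left(-1\right)^{2} \right)} = \left(\left(-1\right)^{2}\right)^{4} = 1^{4} = 1$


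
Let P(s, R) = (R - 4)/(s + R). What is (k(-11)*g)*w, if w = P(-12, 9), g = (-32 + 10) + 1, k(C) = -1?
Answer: -35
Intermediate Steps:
P(s, R) = (-4 + R)/(R + s)
g = -21 (g = -22 + 1 = -21)
w = -5/3 (w = (-4 + 9)/(9 - 12) = 5/(-3) = -⅓*5 = -5/3 ≈ -1.6667)
(k(-11)*g)*w = -1*(-21)*(-5/3) = 21*(-5/3) = -35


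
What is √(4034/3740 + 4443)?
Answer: √15540498490/1870 ≈ 66.664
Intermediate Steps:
√(4034/3740 + 4443) = √(4034*(1/3740) + 4443) = √(2017/1870 + 4443) = √(8310427/1870) = √15540498490/1870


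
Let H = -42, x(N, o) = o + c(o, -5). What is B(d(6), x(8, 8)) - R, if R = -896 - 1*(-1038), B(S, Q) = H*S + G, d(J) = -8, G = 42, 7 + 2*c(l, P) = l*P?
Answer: 236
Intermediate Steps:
c(l, P) = -7/2 + P*l/2 (c(l, P) = -7/2 + (l*P)/2 = -7/2 + (P*l)/2 = -7/2 + P*l/2)
x(N, o) = -7/2 - 3*o/2 (x(N, o) = o + (-7/2 + (½)*(-5)*o) = o + (-7/2 - 5*o/2) = -7/2 - 3*o/2)
B(S, Q) = 42 - 42*S (B(S, Q) = -42*S + 42 = 42 - 42*S)
R = 142 (R = -896 + 1038 = 142)
B(d(6), x(8, 8)) - R = (42 - 42*(-8)) - 1*142 = (42 + 336) - 142 = 378 - 142 = 236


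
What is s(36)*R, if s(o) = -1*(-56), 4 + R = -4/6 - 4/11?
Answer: -9296/33 ≈ -281.70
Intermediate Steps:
R = -166/33 (R = -4 + (-4/6 - 4/11) = -4 + (-4*⅙ - 4*1/11) = -4 + (-⅔ - 4/11) = -4 - 34/33 = -166/33 ≈ -5.0303)
s(o) = 56
s(36)*R = 56*(-166/33) = -9296/33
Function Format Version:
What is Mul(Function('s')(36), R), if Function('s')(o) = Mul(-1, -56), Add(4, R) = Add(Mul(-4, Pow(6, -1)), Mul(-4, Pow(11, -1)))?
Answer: Rational(-9296, 33) ≈ -281.70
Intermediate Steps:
R = Rational(-166, 33) (R = Add(-4, Add(Mul(-4, Pow(6, -1)), Mul(-4, Pow(11, -1)))) = Add(-4, Add(Mul(-4, Rational(1, 6)), Mul(-4, Rational(1, 11)))) = Add(-4, Add(Rational(-2, 3), Rational(-4, 11))) = Add(-4, Rational(-34, 33)) = Rational(-166, 33) ≈ -5.0303)
Function('s')(o) = 56
Mul(Function('s')(36), R) = Mul(56, Rational(-166, 33)) = Rational(-9296, 33)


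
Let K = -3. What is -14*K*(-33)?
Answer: -1386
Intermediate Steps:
-14*K*(-33) = -14*(-3)*(-33) = 42*(-33) = -1386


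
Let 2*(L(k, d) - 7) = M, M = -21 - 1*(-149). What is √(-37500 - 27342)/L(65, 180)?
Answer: I*√64842/71 ≈ 3.5865*I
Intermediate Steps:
M = 128 (M = -21 + 149 = 128)
L(k, d) = 71 (L(k, d) = 7 + (½)*128 = 7 + 64 = 71)
√(-37500 - 27342)/L(65, 180) = √(-37500 - 27342)/71 = √(-64842)*(1/71) = (I*√64842)*(1/71) = I*√64842/71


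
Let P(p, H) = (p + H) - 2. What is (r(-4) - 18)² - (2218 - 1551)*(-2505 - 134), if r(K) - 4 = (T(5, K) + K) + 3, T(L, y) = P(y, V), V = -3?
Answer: 1760789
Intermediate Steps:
P(p, H) = -2 + H + p (P(p, H) = (H + p) - 2 = -2 + H + p)
T(L, y) = -5 + y (T(L, y) = -2 - 3 + y = -5 + y)
r(K) = 2 + 2*K (r(K) = 4 + (((-5 + K) + K) + 3) = 4 + ((-5 + 2*K) + 3) = 4 + (-2 + 2*K) = 2 + 2*K)
(r(-4) - 18)² - (2218 - 1551)*(-2505 - 134) = ((2 + 2*(-4)) - 18)² - (2218 - 1551)*(-2505 - 134) = ((2 - 8) - 18)² - 667*(-2639) = (-6 - 18)² - 1*(-1760213) = (-24)² + 1760213 = 576 + 1760213 = 1760789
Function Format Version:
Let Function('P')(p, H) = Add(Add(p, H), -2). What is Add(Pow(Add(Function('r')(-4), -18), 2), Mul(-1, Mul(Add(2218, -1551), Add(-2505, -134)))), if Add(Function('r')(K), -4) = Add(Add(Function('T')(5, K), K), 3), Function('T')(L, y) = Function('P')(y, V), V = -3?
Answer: 1760789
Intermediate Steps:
Function('P')(p, H) = Add(-2, H, p) (Function('P')(p, H) = Add(Add(H, p), -2) = Add(-2, H, p))
Function('T')(L, y) = Add(-5, y) (Function('T')(L, y) = Add(-2, -3, y) = Add(-5, y))
Function('r')(K) = Add(2, Mul(2, K)) (Function('r')(K) = Add(4, Add(Add(Add(-5, K), K), 3)) = Add(4, Add(Add(-5, Mul(2, K)), 3)) = Add(4, Add(-2, Mul(2, K))) = Add(2, Mul(2, K)))
Add(Pow(Add(Function('r')(-4), -18), 2), Mul(-1, Mul(Add(2218, -1551), Add(-2505, -134)))) = Add(Pow(Add(Add(2, Mul(2, -4)), -18), 2), Mul(-1, Mul(Add(2218, -1551), Add(-2505, -134)))) = Add(Pow(Add(Add(2, -8), -18), 2), Mul(-1, Mul(667, -2639))) = Add(Pow(Add(-6, -18), 2), Mul(-1, -1760213)) = Add(Pow(-24, 2), 1760213) = Add(576, 1760213) = 1760789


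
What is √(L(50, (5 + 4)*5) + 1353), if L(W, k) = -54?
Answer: √1299 ≈ 36.042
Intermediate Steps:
√(L(50, (5 + 4)*5) + 1353) = √(-54 + 1353) = √1299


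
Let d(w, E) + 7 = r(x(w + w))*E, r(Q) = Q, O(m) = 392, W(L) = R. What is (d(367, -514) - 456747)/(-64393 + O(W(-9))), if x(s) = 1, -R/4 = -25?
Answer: 65324/9143 ≈ 7.1447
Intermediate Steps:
R = 100 (R = -4*(-25) = 100)
W(L) = 100
d(w, E) = -7 + E (d(w, E) = -7 + 1*E = -7 + E)
(d(367, -514) - 456747)/(-64393 + O(W(-9))) = ((-7 - 514) - 456747)/(-64393 + 392) = (-521 - 456747)/(-64001) = -457268*(-1/64001) = 65324/9143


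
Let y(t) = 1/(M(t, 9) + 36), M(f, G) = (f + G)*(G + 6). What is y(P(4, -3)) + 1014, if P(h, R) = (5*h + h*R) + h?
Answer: 355915/351 ≈ 1014.0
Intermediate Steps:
M(f, G) = (6 + G)*(G + f) (M(f, G) = (G + f)*(6 + G) = (6 + G)*(G + f))
P(h, R) = 6*h + R*h (P(h, R) = (5*h + R*h) + h = 6*h + R*h)
y(t) = 1/(171 + 15*t) (y(t) = 1/((9² + 6*9 + 6*t + 9*t) + 36) = 1/((81 + 54 + 6*t + 9*t) + 36) = 1/((135 + 15*t) + 36) = 1/(171 + 15*t))
y(P(4, -3)) + 1014 = 1/(3*(57 + 5*(4*(6 - 3)))) + 1014 = 1/(3*(57 + 5*(4*3))) + 1014 = 1/(3*(57 + 5*12)) + 1014 = 1/(3*(57 + 60)) + 1014 = (⅓)/117 + 1014 = (⅓)*(1/117) + 1014 = 1/351 + 1014 = 355915/351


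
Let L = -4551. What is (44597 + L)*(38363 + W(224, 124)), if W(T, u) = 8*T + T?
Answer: 1617017434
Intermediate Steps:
W(T, u) = 9*T
(44597 + L)*(38363 + W(224, 124)) = (44597 - 4551)*(38363 + 9*224) = 40046*(38363 + 2016) = 40046*40379 = 1617017434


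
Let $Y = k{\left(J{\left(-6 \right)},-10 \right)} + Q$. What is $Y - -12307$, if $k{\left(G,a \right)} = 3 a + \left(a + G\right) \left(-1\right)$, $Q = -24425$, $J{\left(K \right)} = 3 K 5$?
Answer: $-12048$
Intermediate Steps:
$J{\left(K \right)} = 15 K$
$k{\left(G,a \right)} = - G + 2 a$ ($k{\left(G,a \right)} = 3 a + \left(G + a\right) \left(-1\right) = 3 a - \left(G + a\right) = - G + 2 a$)
$Y = -24355$ ($Y = \left(- 15 \left(-6\right) + 2 \left(-10\right)\right) - 24425 = \left(\left(-1\right) \left(-90\right) - 20\right) - 24425 = \left(90 - 20\right) - 24425 = 70 - 24425 = -24355$)
$Y - -12307 = -24355 - -12307 = -24355 + \left(12321 - 14\right) = -24355 + 12307 = -12048$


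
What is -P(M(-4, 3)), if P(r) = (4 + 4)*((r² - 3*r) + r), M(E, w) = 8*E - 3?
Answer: -10360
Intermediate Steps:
M(E, w) = -3 + 8*E
P(r) = -16*r + 8*r² (P(r) = 8*(r² - 2*r) = -16*r + 8*r²)
-P(M(-4, 3)) = -8*(-3 + 8*(-4))*(-2 + (-3 + 8*(-4))) = -8*(-3 - 32)*(-2 + (-3 - 32)) = -8*(-35)*(-2 - 35) = -8*(-35)*(-37) = -1*10360 = -10360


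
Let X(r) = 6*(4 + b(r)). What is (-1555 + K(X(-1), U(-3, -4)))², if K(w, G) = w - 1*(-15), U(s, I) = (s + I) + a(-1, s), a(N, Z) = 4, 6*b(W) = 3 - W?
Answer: 2286144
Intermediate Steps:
b(W) = ½ - W/6 (b(W) = (3 - W)/6 = ½ - W/6)
X(r) = 27 - r (X(r) = 6*(4 + (½ - r/6)) = 6*(9/2 - r/6) = 27 - r)
U(s, I) = 4 + I + s (U(s, I) = (s + I) + 4 = (I + s) + 4 = 4 + I + s)
K(w, G) = 15 + w (K(w, G) = w + 15 = 15 + w)
(-1555 + K(X(-1), U(-3, -4)))² = (-1555 + (15 + (27 - 1*(-1))))² = (-1555 + (15 + (27 + 1)))² = (-1555 + (15 + 28))² = (-1555 + 43)² = (-1512)² = 2286144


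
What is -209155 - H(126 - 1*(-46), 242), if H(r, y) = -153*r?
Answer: -182839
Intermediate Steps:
-209155 - H(126 - 1*(-46), 242) = -209155 - (-153)*(126 - 1*(-46)) = -209155 - (-153)*(126 + 46) = -209155 - (-153)*172 = -209155 - 1*(-26316) = -209155 + 26316 = -182839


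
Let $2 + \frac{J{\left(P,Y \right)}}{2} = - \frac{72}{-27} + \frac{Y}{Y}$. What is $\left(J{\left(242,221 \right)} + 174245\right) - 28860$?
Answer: $\frac{436165}{3} \approx 1.4539 \cdot 10^{5}$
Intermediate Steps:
$J{\left(P,Y \right)} = \frac{10}{3}$ ($J{\left(P,Y \right)} = -4 + 2 \left(- \frac{72}{-27} + \frac{Y}{Y}\right) = -4 + 2 \left(\left(-72\right) \left(- \frac{1}{27}\right) + 1\right) = -4 + 2 \left(\frac{8}{3} + 1\right) = -4 + 2 \cdot \frac{11}{3} = -4 + \frac{22}{3} = \frac{10}{3}$)
$\left(J{\left(242,221 \right)} + 174245\right) - 28860 = \left(\frac{10}{3} + 174245\right) - 28860 = \frac{522745}{3} - 28860 = \frac{436165}{3}$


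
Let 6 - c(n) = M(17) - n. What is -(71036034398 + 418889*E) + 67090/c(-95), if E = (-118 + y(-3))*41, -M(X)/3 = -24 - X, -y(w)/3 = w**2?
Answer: -7265848398603/106 ≈ -6.8546e+10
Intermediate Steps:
y(w) = -3*w**2
M(X) = 72 + 3*X (M(X) = -3*(-24 - X) = 72 + 3*X)
E = -5945 (E = (-118 - 3*(-3)**2)*41 = (-118 - 3*9)*41 = (-118 - 27)*41 = -145*41 = -5945)
c(n) = -117 + n (c(n) = 6 - ((72 + 3*17) - n) = 6 - ((72 + 51) - n) = 6 - (123 - n) = 6 + (-123 + n) = -117 + n)
-(71036034398 + 418889*E) + 67090/c(-95) = -418889/(1/(-5945 + 169582)) + 67090/(-117 - 95) = -418889/(1/163637) + 67090/(-212) = -418889/1/163637 + 67090*(-1/212) = -418889*163637 - 33545/106 = -68545739293 - 33545/106 = -7265848398603/106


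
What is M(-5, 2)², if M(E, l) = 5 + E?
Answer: 0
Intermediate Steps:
M(-5, 2)² = (5 - 5)² = 0² = 0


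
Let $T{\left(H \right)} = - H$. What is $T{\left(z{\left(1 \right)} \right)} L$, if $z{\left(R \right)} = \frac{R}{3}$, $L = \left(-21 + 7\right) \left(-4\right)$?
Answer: $- \frac{56}{3} \approx -18.667$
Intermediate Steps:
$L = 56$ ($L = \left(-14\right) \left(-4\right) = 56$)
$z{\left(R \right)} = \frac{R}{3}$ ($z{\left(R \right)} = R \frac{1}{3} = \frac{R}{3}$)
$T{\left(z{\left(1 \right)} \right)} L = - \frac{1}{3} \cdot 56 = \left(-1\right) \frac{1}{3} \cdot 56 = \left(- \frac{1}{3}\right) 56 = - \frac{56}{3}$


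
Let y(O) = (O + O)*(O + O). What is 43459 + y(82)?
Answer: 70355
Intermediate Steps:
y(O) = 4*O**2 (y(O) = (2*O)*(2*O) = 4*O**2)
43459 + y(82) = 43459 + 4*82**2 = 43459 + 4*6724 = 43459 + 26896 = 70355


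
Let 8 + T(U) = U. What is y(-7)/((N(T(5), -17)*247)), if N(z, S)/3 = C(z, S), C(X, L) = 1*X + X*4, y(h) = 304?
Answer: -16/585 ≈ -0.027350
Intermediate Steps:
T(U) = -8 + U
C(X, L) = 5*X (C(X, L) = X + 4*X = 5*X)
N(z, S) = 15*z (N(z, S) = 3*(5*z) = 15*z)
y(-7)/((N(T(5), -17)*247)) = 304/(((15*(-8 + 5))*247)) = 304/(((15*(-3))*247)) = 304/((-45*247)) = 304/(-11115) = 304*(-1/11115) = -16/585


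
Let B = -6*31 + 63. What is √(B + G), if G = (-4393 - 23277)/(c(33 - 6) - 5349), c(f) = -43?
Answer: I*√214179002/1348 ≈ 10.857*I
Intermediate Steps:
B = -123 (B = -186 + 63 = -123)
G = 13835/2696 (G = (-4393 - 23277)/(-43 - 5349) = -27670/(-5392) = -27670*(-1/5392) = 13835/2696 ≈ 5.1317)
√(B + G) = √(-123 + 13835/2696) = √(-317773/2696) = I*√214179002/1348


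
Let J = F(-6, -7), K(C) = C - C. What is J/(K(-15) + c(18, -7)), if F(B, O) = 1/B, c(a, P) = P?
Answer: 1/42 ≈ 0.023810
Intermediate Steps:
K(C) = 0
J = -⅙ (J = 1/(-6) = -⅙ ≈ -0.16667)
J/(K(-15) + c(18, -7)) = -1/(6*(0 - 7)) = -⅙/(-7) = -⅙*(-⅐) = 1/42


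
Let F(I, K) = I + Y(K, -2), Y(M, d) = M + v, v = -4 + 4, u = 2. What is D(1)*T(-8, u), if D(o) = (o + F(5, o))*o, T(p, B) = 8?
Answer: 56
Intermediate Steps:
v = 0
Y(M, d) = M (Y(M, d) = M + 0 = M)
F(I, K) = I + K
D(o) = o*(5 + 2*o) (D(o) = (o + (5 + o))*o = (5 + 2*o)*o = o*(5 + 2*o))
D(1)*T(-8, u) = (1*(5 + 2*1))*8 = (1*(5 + 2))*8 = (1*7)*8 = 7*8 = 56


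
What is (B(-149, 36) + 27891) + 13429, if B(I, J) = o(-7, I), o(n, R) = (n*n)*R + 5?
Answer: 34024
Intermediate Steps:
o(n, R) = 5 + R*n² (o(n, R) = n²*R + 5 = R*n² + 5 = 5 + R*n²)
B(I, J) = 5 + 49*I (B(I, J) = 5 + I*(-7)² = 5 + I*49 = 5 + 49*I)
(B(-149, 36) + 27891) + 13429 = ((5 + 49*(-149)) + 27891) + 13429 = ((5 - 7301) + 27891) + 13429 = (-7296 + 27891) + 13429 = 20595 + 13429 = 34024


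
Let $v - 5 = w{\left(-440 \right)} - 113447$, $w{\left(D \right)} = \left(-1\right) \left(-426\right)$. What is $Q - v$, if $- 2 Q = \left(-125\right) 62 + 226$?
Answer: $116778$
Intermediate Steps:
$w{\left(D \right)} = 426$
$Q = 3762$ ($Q = - \frac{\left(-125\right) 62 + 226}{2} = - \frac{-7750 + 226}{2} = \left(- \frac{1}{2}\right) \left(-7524\right) = 3762$)
$v = -113016$ ($v = 5 + \left(426 - 113447\right) = 5 - 113021 = -113016$)
$Q - v = 3762 - -113016 = 3762 + 113016 = 116778$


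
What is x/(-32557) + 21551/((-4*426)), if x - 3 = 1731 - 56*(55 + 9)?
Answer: -698483507/55477128 ≈ -12.590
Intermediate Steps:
x = -1850 (x = 3 + (1731 - 56*(55 + 9)) = 3 + (1731 - 56*64) = 3 + (1731 - 1*3584) = 3 + (1731 - 3584) = 3 - 1853 = -1850)
x/(-32557) + 21551/((-4*426)) = -1850/(-32557) + 21551/((-4*426)) = -1850*(-1/32557) + 21551/(-1704) = 1850/32557 + 21551*(-1/1704) = 1850/32557 - 21551/1704 = -698483507/55477128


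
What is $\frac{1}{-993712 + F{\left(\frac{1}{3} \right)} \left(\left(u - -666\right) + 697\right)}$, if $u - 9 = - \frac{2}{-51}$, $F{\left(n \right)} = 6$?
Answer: $- \frac{17}{16753156} \approx -1.0147 \cdot 10^{-6}$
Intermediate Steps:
$u = \frac{461}{51}$ ($u = 9 - \frac{2}{-51} = 9 - - \frac{2}{51} = 9 + \frac{2}{51} = \frac{461}{51} \approx 9.0392$)
$\frac{1}{-993712 + F{\left(\frac{1}{3} \right)} \left(\left(u - -666\right) + 697\right)} = \frac{1}{-993712 + 6 \left(\left(\frac{461}{51} - -666\right) + 697\right)} = \frac{1}{-993712 + 6 \left(\left(\frac{461}{51} + 666\right) + 697\right)} = \frac{1}{-993712 + 6 \left(\frac{34427}{51} + 697\right)} = \frac{1}{-993712 + 6 \cdot \frac{69974}{51}} = \frac{1}{-993712 + \frac{139948}{17}} = \frac{1}{- \frac{16753156}{17}} = - \frac{17}{16753156}$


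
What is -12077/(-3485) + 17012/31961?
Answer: 445279817/111384085 ≈ 3.9977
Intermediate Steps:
-12077/(-3485) + 17012/31961 = -12077*(-1/3485) + 17012*(1/31961) = 12077/3485 + 17012/31961 = 445279817/111384085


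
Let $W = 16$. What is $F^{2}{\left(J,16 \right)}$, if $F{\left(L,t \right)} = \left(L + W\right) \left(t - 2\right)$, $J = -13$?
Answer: $1764$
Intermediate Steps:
$F{\left(L,t \right)} = \left(-2 + t\right) \left(16 + L\right)$ ($F{\left(L,t \right)} = \left(L + 16\right) \left(t - 2\right) = \left(16 + L\right) \left(-2 + t\right) = \left(-2 + t\right) \left(16 + L\right)$)
$F^{2}{\left(J,16 \right)} = \left(-32 - -26 + 16 \cdot 16 - 208\right)^{2} = \left(-32 + 26 + 256 - 208\right)^{2} = 42^{2} = 1764$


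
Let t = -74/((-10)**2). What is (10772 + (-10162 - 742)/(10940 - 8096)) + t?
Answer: 382781993/35550 ≈ 10767.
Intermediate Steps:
t = -37/50 (t = -74/100 = -74*1/100 = -37/50 ≈ -0.74000)
(10772 + (-10162 - 742)/(10940 - 8096)) + t = (10772 + (-10162 - 742)/(10940 - 8096)) - 37/50 = (10772 - 10904/2844) - 37/50 = (10772 - 10904*1/2844) - 37/50 = (10772 - 2726/711) - 37/50 = 7656166/711 - 37/50 = 382781993/35550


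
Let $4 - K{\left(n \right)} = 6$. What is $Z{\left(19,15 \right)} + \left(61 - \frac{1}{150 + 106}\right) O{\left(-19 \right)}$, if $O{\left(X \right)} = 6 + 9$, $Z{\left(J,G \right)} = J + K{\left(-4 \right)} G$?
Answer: $\frac{231409}{256} \approx 903.94$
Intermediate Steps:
$K{\left(n \right)} = -2$ ($K{\left(n \right)} = 4 - 6 = -2$)
$Z{\left(J,G \right)} = J - 2 G$
$O{\left(X \right)} = 15$
$Z{\left(19,15 \right)} + \left(61 - \frac{1}{150 + 106}\right) O{\left(-19 \right)} = \left(19 - 30\right) + \left(61 - \frac{1}{150 + 106}\right) 15 = \left(19 - 30\right) + \left(61 - \frac{1}{256}\right) 15 = -11 + \left(61 - \frac{1}{256}\right) 15 = -11 + \frac{15615}{256} \cdot 15 = -11 + \frac{234225}{256} = \frac{231409}{256}$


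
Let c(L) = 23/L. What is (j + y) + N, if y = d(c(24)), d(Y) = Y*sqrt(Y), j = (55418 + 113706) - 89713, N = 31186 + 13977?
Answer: 124574 + 23*sqrt(138)/288 ≈ 1.2458e+5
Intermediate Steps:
N = 45163
j = 79411 (j = 169124 - 89713 = 79411)
d(Y) = Y**(3/2)
y = 23*sqrt(138)/288 (y = (23/24)**(3/2) = 23*sqrt(138)/288 ≈ 0.93816)
(j + y) + N = (79411 + 23*sqrt(138)/288) + 45163 = 124574 + 23*sqrt(138)/288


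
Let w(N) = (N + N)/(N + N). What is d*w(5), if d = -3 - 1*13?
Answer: -16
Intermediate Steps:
d = -16 (d = -3 - 13 = -16)
w(N) = 1 (w(N) = (2*N)/((2*N)) = (2*N)*(1/(2*N)) = 1)
d*w(5) = -16*1 = -16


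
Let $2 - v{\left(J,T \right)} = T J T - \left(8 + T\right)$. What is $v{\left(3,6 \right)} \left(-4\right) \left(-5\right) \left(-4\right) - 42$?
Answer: $7318$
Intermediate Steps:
$v{\left(J,T \right)} = 10 + T - J T^{2}$ ($v{\left(J,T \right)} = 2 - \left(T J T - \left(8 + T\right)\right) = 2 - \left(J T T - \left(8 + T\right)\right) = 2 - \left(J T^{2} - \left(8 + T\right)\right) = 2 - \left(-8 - T + J T^{2}\right) = 2 + \left(8 + T - J T^{2}\right) = 10 + T - J T^{2}$)
$v{\left(3,6 \right)} \left(-4\right) \left(-5\right) \left(-4\right) - 42 = \left(10 + 6 - 3 \cdot 6^{2}\right) \left(-4\right) \left(-5\right) \left(-4\right) - 42 = \left(10 + 6 - 3 \cdot 36\right) 20 \left(-4\right) - 42 = \left(10 + 6 - 108\right) \left(-80\right) - 42 = \left(-92\right) \left(-80\right) - 42 = 7360 - 42 = 7318$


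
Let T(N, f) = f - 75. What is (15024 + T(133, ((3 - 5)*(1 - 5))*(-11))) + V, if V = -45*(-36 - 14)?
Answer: 17111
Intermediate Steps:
T(N, f) = -75 + f
V = 2250 (V = -45*(-50) = 2250)
(15024 + T(133, ((3 - 5)*(1 - 5))*(-11))) + V = (15024 + (-75 + ((3 - 5)*(1 - 5))*(-11))) + 2250 = (15024 + (-75 - 2*(-4)*(-11))) + 2250 = (15024 + (-75 + 8*(-11))) + 2250 = (15024 + (-75 - 88)) + 2250 = (15024 - 163) + 2250 = 14861 + 2250 = 17111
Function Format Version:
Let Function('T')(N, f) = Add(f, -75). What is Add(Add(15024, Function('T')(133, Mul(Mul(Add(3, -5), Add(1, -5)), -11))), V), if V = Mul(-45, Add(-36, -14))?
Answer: 17111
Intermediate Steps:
Function('T')(N, f) = Add(-75, f)
V = 2250 (V = Mul(-45, -50) = 2250)
Add(Add(15024, Function('T')(133, Mul(Mul(Add(3, -5), Add(1, -5)), -11))), V) = Add(Add(15024, Add(-75, Mul(Mul(Add(3, -5), Add(1, -5)), -11))), 2250) = Add(Add(15024, Add(-75, Mul(Mul(-2, -4), -11))), 2250) = Add(Add(15024, Add(-75, Mul(8, -11))), 2250) = Add(Add(15024, Add(-75, -88)), 2250) = Add(Add(15024, -163), 2250) = Add(14861, 2250) = 17111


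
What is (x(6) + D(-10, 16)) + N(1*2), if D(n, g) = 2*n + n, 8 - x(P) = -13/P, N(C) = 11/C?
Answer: -43/3 ≈ -14.333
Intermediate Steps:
x(P) = 8 + 13/P (x(P) = 8 - (-13)/P = 8 + 13/P)
D(n, g) = 3*n
(x(6) + D(-10, 16)) + N(1*2) = ((8 + 13/6) + 3*(-10)) + 11/((1*2)) = ((8 + 13*(⅙)) - 30) + 11/2 = ((8 + 13/6) - 30) + 11*(½) = (61/6 - 30) + 11/2 = -119/6 + 11/2 = -43/3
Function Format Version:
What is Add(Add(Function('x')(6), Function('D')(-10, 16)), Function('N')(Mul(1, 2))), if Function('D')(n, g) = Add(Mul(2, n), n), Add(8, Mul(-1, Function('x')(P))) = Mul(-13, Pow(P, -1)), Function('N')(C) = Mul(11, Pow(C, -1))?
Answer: Rational(-43, 3) ≈ -14.333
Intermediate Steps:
Function('x')(P) = Add(8, Mul(13, Pow(P, -1))) (Function('x')(P) = Add(8, Mul(-1, Mul(-13, Pow(P, -1)))) = Add(8, Mul(13, Pow(P, -1))))
Function('D')(n, g) = Mul(3, n)
Add(Add(Function('x')(6), Function('D')(-10, 16)), Function('N')(Mul(1, 2))) = Add(Add(Add(8, Mul(13, Pow(6, -1))), Mul(3, -10)), Mul(11, Pow(Mul(1, 2), -1))) = Add(Add(Add(8, Mul(13, Rational(1, 6))), -30), Mul(11, Pow(2, -1))) = Add(Add(Add(8, Rational(13, 6)), -30), Mul(11, Rational(1, 2))) = Add(Add(Rational(61, 6), -30), Rational(11, 2)) = Add(Rational(-119, 6), Rational(11, 2)) = Rational(-43, 3)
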